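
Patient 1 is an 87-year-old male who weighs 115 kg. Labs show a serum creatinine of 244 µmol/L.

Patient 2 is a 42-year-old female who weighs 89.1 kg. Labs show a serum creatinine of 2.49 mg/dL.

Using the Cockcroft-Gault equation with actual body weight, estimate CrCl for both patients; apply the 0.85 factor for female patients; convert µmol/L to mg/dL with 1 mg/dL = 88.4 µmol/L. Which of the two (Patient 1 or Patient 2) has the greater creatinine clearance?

Patient 1: SCr = 244 / 88.4 = 2.76 mg/dL
Patient 1: CrCl = (140 − 87) × 115 / (72 × 2.76) = 6095.0 / 198.72 ≈ 30.7 mL/min
Patient 2: CrCl = (140 − 42) × 89.1 / (72 × 2.49) × 0.85 = 8731.8 / 179.28 × 0.85 ≈ 41.4 mL/min
30.7 vs 41.4 mL/min → Patient 2 is higher.

Patient 2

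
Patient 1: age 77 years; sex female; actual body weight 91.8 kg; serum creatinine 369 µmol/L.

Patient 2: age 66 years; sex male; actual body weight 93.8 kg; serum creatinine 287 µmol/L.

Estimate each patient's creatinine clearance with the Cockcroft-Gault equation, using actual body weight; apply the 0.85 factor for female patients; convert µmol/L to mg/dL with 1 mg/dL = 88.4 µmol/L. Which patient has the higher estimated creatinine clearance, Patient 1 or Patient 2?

Patient 1: SCr = 369 / 88.4 = 4.174 mg/dL
Patient 1: CrCl = (140 − 77) × 91.8 / (72 × 4.174) × 0.85 = 5783.4 / 300.53 × 0.85 ≈ 16.4 mL/min
Patient 2: SCr = 287 / 88.4 = 3.247 mg/dL
Patient 2: CrCl = (140 − 66) × 93.8 / (72 × 3.247) = 6941.2 / 233.78 ≈ 29.7 mL/min
16.4 vs 29.7 mL/min → Patient 2 is higher.

Patient 2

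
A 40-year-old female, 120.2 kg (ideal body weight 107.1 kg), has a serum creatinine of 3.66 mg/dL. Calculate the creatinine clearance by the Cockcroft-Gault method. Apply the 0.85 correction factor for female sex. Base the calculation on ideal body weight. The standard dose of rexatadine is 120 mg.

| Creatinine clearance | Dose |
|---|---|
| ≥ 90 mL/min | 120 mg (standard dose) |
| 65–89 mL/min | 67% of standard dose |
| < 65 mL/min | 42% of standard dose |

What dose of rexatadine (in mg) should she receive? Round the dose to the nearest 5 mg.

50 mg

CrCl = (140 − 40) × 107.1 / (72 × 3.66) × 0.85 = 10710.0 / 263.52 × 0.85 ≈ 34.5 mL/min
CrCl ≈ 35 mL/min → bracket < 65 mL/min.
42% of 120 mg = 50.4 mg → 50 mg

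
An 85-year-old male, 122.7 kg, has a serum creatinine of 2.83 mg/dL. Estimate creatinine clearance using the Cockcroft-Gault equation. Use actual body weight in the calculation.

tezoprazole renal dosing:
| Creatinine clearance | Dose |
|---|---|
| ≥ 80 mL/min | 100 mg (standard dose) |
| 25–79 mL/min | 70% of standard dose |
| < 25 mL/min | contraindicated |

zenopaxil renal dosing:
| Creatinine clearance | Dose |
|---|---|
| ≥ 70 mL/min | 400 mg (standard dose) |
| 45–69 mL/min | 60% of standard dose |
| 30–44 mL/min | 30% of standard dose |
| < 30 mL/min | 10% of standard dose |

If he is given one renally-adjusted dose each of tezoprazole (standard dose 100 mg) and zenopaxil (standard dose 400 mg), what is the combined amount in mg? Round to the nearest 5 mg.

CrCl = (140 − 85) × 122.7 / (72 × 2.83) = 6748.5 / 203.76 ≈ 33.1 mL/min
CrCl ≈ 33 mL/min.
tezoprazole: 25–79 mL/min → 70% of 100 mg = 70 mg.
zenopaxil: 30–44 mL/min → 30% of 400 mg = 120 mg.
Total = 70 + 120 = 190 mg.

190 mg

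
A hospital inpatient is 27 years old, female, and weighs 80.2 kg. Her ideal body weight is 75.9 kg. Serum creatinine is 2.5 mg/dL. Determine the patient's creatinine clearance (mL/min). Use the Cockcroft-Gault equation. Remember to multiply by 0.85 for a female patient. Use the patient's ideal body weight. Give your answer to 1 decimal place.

CrCl = (140 − 27) × 75.9 / (72 × 2.5) × 0.85 = 8576.7 / 180.00 × 0.85 ≈ 40.5 mL/min

40.5 mL/min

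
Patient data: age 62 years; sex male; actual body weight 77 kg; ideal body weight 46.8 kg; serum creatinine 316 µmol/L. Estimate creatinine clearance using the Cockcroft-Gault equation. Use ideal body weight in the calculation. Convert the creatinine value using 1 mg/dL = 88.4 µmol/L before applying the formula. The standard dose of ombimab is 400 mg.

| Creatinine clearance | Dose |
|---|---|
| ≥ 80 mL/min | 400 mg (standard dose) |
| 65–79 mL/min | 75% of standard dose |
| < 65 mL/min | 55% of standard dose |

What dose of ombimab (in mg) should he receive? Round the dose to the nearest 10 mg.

SCr = 316 / 88.4 = 3.575 mg/dL
CrCl = (140 − 62) × 46.8 / (72 × 3.575) = 3650.4 / 257.40 ≈ 14.2 mL/min
CrCl ≈ 14 mL/min → bracket < 65 mL/min.
55% of 400 mg = 220 mg

220 mg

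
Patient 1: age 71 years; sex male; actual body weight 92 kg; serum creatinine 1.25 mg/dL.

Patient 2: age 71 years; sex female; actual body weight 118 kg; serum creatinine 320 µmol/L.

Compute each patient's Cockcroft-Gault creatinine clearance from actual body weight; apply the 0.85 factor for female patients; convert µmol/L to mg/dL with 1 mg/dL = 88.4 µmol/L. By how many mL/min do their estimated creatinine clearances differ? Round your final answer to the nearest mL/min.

44 mL/min

Patient 1: CrCl = (140 − 71) × 92 / (72 × 1.25) = 6348.0 / 90.00 ≈ 70.5 mL/min
Patient 2: SCr = 320 / 88.4 = 3.62 mg/dL
Patient 2: CrCl = (140 − 71) × 118 / (72 × 3.62) × 0.85 = 8142.0 / 260.64 × 0.85 ≈ 26.6 mL/min
|70.5 − 26.6| = 43.9 mL/min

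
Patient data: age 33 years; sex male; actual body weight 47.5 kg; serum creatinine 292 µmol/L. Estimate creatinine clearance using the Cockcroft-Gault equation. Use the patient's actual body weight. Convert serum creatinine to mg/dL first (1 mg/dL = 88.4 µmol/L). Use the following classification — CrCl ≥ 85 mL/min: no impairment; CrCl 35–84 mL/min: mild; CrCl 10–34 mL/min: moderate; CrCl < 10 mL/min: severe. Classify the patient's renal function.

SCr = 292 / 88.4 = 3.303 mg/dL
CrCl = (140 − 33) × 47.5 / (72 × 3.303) = 5082.5 / 237.82 ≈ 21.4 mL/min
21 mL/min falls in the 'moderate' range.

moderate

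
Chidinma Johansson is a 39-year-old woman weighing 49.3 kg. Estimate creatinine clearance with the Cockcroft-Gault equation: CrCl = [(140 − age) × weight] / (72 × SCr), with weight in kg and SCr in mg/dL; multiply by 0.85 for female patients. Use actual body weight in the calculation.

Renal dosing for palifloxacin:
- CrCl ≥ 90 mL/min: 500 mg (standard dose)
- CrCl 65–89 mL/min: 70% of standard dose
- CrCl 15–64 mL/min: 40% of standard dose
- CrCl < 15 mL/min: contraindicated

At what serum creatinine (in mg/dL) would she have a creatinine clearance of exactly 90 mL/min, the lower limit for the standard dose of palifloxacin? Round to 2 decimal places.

Standard dose requires CrCl ≥ 90 mL/min.
Set (140 − 39) × 49.3 × 0.85 / (72 × SCr) = 90
SCr = (140 − 39) × 49.3 × 0.85 / (72 × 90) = 0.653 mg/dL

0.65 mg/dL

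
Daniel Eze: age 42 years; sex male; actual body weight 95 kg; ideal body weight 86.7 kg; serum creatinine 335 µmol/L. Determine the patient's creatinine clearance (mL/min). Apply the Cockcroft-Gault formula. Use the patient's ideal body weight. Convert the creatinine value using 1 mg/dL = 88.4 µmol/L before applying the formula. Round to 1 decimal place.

31.1 mL/min

SCr = 335 / 88.4 = 3.79 mg/dL
CrCl = (140 − 42) × 86.7 / (72 × 3.79) = 8496.6 / 272.88 ≈ 31.1 mL/min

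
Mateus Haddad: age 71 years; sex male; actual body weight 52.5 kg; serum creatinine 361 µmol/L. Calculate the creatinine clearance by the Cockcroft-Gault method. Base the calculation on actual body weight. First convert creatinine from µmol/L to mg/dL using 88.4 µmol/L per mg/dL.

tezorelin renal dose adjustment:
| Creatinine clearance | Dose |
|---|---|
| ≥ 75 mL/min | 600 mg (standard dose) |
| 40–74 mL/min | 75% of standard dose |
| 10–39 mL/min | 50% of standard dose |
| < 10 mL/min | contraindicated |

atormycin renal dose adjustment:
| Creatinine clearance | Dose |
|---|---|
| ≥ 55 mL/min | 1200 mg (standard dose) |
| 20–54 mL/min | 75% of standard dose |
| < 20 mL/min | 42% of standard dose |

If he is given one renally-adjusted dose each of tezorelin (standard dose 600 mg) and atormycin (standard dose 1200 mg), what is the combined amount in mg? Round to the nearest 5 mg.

805 mg

SCr = 361 / 88.4 = 4.084 mg/dL
CrCl = (140 − 71) × 52.5 / (72 × 4.084) = 3622.5 / 294.05 ≈ 12.3 mL/min
CrCl ≈ 12 mL/min.
tezorelin: 10–39 mL/min → 50% of 600 mg = 300 mg.
atormycin: < 20 mL/min → 42% of 1200 mg = 504 mg.
Total = 300 + 504 = 804 mg.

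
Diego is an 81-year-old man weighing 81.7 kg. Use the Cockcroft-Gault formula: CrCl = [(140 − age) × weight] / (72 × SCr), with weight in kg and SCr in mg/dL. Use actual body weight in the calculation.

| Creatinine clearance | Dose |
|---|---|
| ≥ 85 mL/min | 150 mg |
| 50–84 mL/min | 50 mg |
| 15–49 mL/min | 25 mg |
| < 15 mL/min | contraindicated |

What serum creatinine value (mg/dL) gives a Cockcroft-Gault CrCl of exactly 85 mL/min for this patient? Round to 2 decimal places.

0.79 mg/dL

Standard dose requires CrCl ≥ 85 mL/min.
Set (140 − 81) × 81.7 / (72 × SCr) = 85
SCr = (140 − 81) × 81.7 / (72 × 85) = 0.788 mg/dL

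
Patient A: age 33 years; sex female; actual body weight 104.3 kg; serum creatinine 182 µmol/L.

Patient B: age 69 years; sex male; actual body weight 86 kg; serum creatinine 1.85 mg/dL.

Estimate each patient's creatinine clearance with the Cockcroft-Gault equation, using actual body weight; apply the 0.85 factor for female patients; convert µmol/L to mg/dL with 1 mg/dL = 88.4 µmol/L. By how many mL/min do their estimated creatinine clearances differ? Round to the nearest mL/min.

18 mL/min

Patient A: SCr = 182 / 88.4 = 2.059 mg/dL
Patient A: CrCl = (140 − 33) × 104.3 / (72 × 2.059) × 0.85 = 11160.1 / 148.25 × 0.85 ≈ 64.0 mL/min
Patient B: CrCl = (140 − 69) × 86 / (72 × 1.85) = 6106.0 / 133.20 ≈ 45.8 mL/min
|64.0 − 45.8| = 18.2 mL/min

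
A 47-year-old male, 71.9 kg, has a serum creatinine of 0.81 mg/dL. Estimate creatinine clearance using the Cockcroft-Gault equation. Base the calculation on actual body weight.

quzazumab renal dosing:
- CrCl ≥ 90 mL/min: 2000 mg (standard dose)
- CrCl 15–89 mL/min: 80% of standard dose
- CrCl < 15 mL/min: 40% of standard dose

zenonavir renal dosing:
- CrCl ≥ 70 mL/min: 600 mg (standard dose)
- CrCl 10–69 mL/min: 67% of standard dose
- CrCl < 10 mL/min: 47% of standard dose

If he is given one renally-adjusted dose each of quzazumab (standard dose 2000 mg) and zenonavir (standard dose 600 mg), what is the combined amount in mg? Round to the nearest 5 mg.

2600 mg

CrCl = (140 − 47) × 71.9 / (72 × 0.81) = 6686.7 / 58.32 ≈ 114.7 mL/min
CrCl ≈ 115 mL/min.
quzazumab: ≥ 90 mL/min → 100% of 2000 mg = 2000 mg.
zenonavir: ≥ 70 mL/min → 100% of 600 mg = 600 mg.
Total = 2000 + 600 = 2600 mg.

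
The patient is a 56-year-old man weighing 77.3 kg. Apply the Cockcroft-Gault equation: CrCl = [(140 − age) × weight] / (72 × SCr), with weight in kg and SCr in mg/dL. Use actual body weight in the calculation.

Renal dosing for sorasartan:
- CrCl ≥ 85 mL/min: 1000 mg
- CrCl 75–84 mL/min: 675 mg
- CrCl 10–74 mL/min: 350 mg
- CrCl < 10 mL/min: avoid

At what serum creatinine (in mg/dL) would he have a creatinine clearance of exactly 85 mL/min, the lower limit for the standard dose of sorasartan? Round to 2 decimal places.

Standard dose requires CrCl ≥ 85 mL/min.
Set (140 − 56) × 77.3 / (72 × SCr) = 85
SCr = (140 − 56) × 77.3 / (72 × 85) = 1.061 mg/dL

1.06 mg/dL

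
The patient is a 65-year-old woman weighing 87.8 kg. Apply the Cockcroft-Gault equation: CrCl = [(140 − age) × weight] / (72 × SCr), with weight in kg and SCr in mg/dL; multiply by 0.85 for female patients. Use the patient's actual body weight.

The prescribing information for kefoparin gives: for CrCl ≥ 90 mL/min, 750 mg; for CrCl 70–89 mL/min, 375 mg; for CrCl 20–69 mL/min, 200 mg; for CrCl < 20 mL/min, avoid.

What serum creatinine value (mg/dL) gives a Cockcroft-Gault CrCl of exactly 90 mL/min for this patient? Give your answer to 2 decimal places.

Standard dose requires CrCl ≥ 90 mL/min.
Set (140 − 65) × 87.8 × 0.85 / (72 × SCr) = 90
SCr = (140 − 65) × 87.8 × 0.85 / (72 × 90) = 0.864 mg/dL

0.86 mg/dL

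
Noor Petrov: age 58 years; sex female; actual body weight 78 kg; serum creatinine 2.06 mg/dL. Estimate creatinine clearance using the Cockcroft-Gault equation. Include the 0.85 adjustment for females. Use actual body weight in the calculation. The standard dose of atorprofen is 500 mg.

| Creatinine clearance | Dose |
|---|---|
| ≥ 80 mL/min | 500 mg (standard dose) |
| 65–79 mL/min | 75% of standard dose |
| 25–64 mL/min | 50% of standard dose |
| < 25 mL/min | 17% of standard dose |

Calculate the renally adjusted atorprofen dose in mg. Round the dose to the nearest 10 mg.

CrCl = (140 − 58) × 78 / (72 × 2.06) × 0.85 = 6396.0 / 148.32 × 0.85 ≈ 36.7 mL/min
CrCl ≈ 37 mL/min → bracket 25–64 mL/min.
50% of 500 mg = 250 mg

250 mg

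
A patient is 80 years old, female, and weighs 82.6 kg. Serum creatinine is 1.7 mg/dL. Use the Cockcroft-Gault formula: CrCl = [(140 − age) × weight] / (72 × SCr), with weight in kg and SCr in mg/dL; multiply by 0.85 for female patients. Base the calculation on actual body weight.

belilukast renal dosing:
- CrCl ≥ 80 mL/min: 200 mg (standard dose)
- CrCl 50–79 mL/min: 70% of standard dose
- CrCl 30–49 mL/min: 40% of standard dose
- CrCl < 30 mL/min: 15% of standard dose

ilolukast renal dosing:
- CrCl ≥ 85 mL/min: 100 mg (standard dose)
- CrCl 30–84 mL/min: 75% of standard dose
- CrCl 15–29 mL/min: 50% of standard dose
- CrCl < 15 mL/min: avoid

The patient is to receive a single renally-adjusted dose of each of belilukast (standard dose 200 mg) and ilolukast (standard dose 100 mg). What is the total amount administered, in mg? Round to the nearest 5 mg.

CrCl = (140 − 80) × 82.6 / (72 × 1.7) × 0.85 = 4956.0 / 122.40 × 0.85 ≈ 34.4 mL/min
CrCl ≈ 34 mL/min.
belilukast: 30–49 mL/min → 40% of 200 mg = 80 mg.
ilolukast: 30–84 mL/min → 75% of 100 mg = 75 mg.
Total = 80 + 75 = 155 mg.

155 mg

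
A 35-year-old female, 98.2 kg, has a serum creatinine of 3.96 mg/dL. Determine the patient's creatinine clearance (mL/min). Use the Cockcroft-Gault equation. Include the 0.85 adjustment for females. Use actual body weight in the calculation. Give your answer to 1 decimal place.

30.7 mL/min

CrCl = (140 − 35) × 98.2 / (72 × 3.96) × 0.85 = 10311.0 / 285.12 × 0.85 ≈ 30.7 mL/min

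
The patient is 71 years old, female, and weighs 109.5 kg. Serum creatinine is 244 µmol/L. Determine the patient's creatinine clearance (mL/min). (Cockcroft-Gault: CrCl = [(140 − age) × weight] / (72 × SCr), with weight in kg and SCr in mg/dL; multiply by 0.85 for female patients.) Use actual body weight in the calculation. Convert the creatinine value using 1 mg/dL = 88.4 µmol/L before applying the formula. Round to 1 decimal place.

SCr = 244 / 88.4 = 2.76 mg/dL
CrCl = (140 − 71) × 109.5 / (72 × 2.76) × 0.85 = 7555.5 / 198.72 × 0.85 ≈ 32.3 mL/min

32.3 mL/min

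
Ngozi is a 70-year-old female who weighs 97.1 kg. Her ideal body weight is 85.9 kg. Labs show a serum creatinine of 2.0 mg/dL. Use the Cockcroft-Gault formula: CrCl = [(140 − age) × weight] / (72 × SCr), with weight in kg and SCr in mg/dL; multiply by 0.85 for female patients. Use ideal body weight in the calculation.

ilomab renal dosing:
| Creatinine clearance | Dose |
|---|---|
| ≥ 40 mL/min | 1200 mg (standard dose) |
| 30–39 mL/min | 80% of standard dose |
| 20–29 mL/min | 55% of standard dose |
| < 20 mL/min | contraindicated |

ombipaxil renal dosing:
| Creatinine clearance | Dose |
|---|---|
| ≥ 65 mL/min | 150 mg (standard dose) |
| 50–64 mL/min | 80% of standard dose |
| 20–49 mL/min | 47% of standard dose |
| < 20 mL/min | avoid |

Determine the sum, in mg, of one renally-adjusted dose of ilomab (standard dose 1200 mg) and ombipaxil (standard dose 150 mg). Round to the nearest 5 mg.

CrCl = (140 − 70) × 85.9 / (72 × 2) × 0.85 = 6013.0 / 144.00 × 0.85 ≈ 35.5 mL/min
CrCl ≈ 35 mL/min.
ilomab: 30–39 mL/min → 80% of 1200 mg = 960 mg.
ombipaxil: 20–49 mL/min → 47% of 150 mg = 70.5 mg.
Total = 960 + 70.5 = 1030.5 mg.

1030 mg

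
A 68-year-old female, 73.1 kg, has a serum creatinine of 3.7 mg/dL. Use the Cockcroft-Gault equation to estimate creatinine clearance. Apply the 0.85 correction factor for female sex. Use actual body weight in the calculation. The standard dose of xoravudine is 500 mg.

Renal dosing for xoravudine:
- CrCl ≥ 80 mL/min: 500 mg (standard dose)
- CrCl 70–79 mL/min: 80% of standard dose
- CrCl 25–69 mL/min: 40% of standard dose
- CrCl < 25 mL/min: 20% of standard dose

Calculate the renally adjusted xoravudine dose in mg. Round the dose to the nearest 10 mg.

CrCl = (140 − 68) × 73.1 / (72 × 3.7) × 0.85 = 5263.2 / 266.40 × 0.85 ≈ 16.8 mL/min
CrCl ≈ 17 mL/min → bracket < 25 mL/min.
20% of 500 mg = 100 mg

100 mg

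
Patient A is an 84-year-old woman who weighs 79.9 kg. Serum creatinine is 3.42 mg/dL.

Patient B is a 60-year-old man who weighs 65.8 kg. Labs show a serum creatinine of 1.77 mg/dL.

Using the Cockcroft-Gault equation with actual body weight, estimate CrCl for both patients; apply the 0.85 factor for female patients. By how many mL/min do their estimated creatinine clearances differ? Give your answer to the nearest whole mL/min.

Patient A: CrCl = (140 − 84) × 79.9 / (72 × 3.42) × 0.85 = 4474.4 / 246.24 × 0.85 ≈ 15.4 mL/min
Patient B: CrCl = (140 − 60) × 65.8 / (72 × 1.77) = 5264.0 / 127.44 ≈ 41.3 mL/min
|15.4 − 41.3| = 25.9 mL/min

26 mL/min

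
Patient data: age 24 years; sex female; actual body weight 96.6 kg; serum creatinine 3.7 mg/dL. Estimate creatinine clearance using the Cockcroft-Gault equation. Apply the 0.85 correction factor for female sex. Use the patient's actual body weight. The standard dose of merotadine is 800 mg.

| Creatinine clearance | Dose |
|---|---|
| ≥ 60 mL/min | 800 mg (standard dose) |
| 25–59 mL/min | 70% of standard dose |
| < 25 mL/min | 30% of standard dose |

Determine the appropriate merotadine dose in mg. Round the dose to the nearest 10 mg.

560 mg

CrCl = (140 − 24) × 96.6 / (72 × 3.7) × 0.85 = 11205.6 / 266.40 × 0.85 ≈ 35.8 mL/min
CrCl ≈ 36 mL/min → bracket 25–59 mL/min.
70% of 800 mg = 560 mg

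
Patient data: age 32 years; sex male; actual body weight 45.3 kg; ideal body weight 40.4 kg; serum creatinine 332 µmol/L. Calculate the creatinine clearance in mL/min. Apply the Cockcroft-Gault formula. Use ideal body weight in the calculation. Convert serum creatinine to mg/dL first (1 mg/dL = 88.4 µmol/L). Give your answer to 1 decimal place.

SCr = 332 / 88.4 = 3.756 mg/dL
CrCl = (140 − 32) × 40.4 / (72 × 3.756) = 4363.2 / 270.43 ≈ 16.1 mL/min

16.1 mL/min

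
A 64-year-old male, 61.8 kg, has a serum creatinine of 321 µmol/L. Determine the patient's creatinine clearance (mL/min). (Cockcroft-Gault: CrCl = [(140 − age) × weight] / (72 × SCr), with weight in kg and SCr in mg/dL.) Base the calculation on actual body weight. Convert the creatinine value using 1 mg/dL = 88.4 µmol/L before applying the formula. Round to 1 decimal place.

SCr = 321 / 88.4 = 3.631 mg/dL
CrCl = (140 − 64) × 61.8 / (72 × 3.631) = 4696.8 / 261.43 ≈ 18.0 mL/min

18.0 mL/min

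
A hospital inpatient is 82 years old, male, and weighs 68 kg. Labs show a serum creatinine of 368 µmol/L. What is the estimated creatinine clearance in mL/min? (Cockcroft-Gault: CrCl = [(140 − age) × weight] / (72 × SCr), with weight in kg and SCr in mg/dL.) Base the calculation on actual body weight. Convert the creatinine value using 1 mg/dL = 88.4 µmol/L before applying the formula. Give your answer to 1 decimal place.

SCr = 368 / 88.4 = 4.163 mg/dL
CrCl = (140 − 82) × 68 / (72 × 4.163) = 3944.0 / 299.74 ≈ 13.2 mL/min

13.2 mL/min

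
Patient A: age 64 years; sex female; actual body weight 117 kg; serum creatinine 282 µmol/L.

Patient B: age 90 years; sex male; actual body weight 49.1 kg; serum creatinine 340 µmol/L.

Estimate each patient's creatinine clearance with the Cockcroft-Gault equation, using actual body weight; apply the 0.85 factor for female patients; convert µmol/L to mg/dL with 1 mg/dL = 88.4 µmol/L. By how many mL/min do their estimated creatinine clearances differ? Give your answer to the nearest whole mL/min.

Patient A: SCr = 282 / 88.4 = 3.19 mg/dL
Patient A: CrCl = (140 − 64) × 117 / (72 × 3.19) × 0.85 = 8892.0 / 229.68 × 0.85 ≈ 32.9 mL/min
Patient B: SCr = 340 / 88.4 = 3.846 mg/dL
Patient B: CrCl = (140 − 90) × 49.1 / (72 × 3.846) = 2455.0 / 276.91 ≈ 8.9 mL/min
|32.9 − 8.9| = 24.0 mL/min

24 mL/min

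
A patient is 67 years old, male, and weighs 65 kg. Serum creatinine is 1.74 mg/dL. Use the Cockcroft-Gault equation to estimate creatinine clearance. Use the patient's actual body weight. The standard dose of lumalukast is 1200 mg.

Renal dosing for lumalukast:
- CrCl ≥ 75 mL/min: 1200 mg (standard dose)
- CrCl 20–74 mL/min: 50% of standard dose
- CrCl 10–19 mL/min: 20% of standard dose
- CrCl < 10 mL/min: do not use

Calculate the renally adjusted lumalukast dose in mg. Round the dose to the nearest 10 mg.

600 mg

CrCl = (140 − 67) × 65 / (72 × 1.74) = 4745.0 / 125.28 ≈ 37.9 mL/min
CrCl ≈ 38 mL/min → bracket 20–74 mL/min.
50% of 1200 mg = 600 mg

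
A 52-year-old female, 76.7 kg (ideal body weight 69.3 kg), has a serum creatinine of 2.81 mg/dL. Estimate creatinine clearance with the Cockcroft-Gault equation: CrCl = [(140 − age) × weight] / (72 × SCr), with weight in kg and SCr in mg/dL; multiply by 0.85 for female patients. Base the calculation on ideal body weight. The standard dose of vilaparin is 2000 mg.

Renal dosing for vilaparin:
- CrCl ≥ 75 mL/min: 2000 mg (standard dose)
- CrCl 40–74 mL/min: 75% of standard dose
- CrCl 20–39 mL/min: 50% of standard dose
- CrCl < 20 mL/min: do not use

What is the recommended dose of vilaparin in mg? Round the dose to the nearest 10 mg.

1000 mg

CrCl = (140 − 52) × 69.3 / (72 × 2.81) × 0.85 = 6098.4 / 202.32 × 0.85 ≈ 25.6 mL/min
CrCl ≈ 26 mL/min → bracket 20–39 mL/min.
50% of 2000 mg = 1000 mg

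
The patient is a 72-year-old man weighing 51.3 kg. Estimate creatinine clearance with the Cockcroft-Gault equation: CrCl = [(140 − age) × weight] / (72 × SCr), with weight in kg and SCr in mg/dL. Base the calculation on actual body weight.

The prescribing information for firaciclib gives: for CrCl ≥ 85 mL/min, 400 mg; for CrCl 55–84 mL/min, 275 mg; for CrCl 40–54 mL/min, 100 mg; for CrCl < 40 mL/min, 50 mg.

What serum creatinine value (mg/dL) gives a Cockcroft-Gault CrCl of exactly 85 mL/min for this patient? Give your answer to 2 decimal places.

Standard dose requires CrCl ≥ 85 mL/min.
Set (140 − 72) × 51.3 / (72 × SCr) = 85
SCr = (140 − 72) × 51.3 / (72 × 85) = 0.570 mg/dL

0.57 mg/dL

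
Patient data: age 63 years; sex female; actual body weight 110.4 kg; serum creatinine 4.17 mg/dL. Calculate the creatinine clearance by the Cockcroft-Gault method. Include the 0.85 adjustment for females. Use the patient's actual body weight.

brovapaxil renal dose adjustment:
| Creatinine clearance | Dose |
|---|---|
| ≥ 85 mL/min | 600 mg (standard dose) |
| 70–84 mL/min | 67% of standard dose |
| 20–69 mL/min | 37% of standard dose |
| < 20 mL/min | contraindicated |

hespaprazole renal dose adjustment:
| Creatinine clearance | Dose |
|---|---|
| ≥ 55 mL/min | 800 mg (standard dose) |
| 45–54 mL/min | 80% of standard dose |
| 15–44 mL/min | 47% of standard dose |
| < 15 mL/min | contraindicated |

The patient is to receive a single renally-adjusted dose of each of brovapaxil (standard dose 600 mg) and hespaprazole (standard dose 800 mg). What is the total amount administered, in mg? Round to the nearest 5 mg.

CrCl = (140 − 63) × 110.4 / (72 × 4.17) × 0.85 = 8500.8 / 300.24 × 0.85 ≈ 24.1 mL/min
CrCl ≈ 24 mL/min.
brovapaxil: 20–69 mL/min → 37% of 600 mg = 222 mg.
hespaprazole: 15–44 mL/min → 47% of 800 mg = 376 mg.
Total = 222 + 376 = 598 mg.

600 mg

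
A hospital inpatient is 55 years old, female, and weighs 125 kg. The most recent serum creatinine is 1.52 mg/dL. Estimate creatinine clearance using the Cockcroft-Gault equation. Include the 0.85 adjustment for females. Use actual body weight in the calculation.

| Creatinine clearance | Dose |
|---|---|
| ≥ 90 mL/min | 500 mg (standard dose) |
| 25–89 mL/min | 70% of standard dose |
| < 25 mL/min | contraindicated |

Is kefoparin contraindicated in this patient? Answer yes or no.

CrCl = (140 − 55) × 125 / (72 × 1.52) × 0.85 = 10625.0 / 109.44 × 0.85 ≈ 82.5 mL/min
CrCl ≈ 83 mL/min, which is ≥ 25 mL/min.

no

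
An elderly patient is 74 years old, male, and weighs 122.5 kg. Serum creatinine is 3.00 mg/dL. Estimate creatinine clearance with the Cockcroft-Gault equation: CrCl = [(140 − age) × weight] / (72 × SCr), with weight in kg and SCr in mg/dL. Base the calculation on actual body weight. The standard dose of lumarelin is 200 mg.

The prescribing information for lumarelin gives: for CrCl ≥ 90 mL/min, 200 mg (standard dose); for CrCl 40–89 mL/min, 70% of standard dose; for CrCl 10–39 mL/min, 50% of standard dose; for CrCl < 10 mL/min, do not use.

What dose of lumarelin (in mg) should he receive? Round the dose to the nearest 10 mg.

100 mg

CrCl = (140 − 74) × 122.5 / (72 × 3) = 8085.0 / 216.00 ≈ 37.4 mL/min
CrCl ≈ 37 mL/min → bracket 10–39 mL/min.
50% of 200 mg = 100 mg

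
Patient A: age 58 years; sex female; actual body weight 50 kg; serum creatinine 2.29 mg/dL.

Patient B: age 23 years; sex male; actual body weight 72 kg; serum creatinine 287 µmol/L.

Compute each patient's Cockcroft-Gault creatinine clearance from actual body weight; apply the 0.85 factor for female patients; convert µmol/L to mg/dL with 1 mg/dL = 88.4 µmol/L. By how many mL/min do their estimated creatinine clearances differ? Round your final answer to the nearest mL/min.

15 mL/min

Patient A: CrCl = (140 − 58) × 50 / (72 × 2.29) × 0.85 = 4100.0 / 164.88 × 0.85 ≈ 21.1 mL/min
Patient B: SCr = 287 / 88.4 = 3.247 mg/dL
Patient B: CrCl = (140 − 23) × 72 / (72 × 3.247) = 8424.0 / 233.78 ≈ 36.0 mL/min
|21.1 − 36.0| = 14.9 mL/min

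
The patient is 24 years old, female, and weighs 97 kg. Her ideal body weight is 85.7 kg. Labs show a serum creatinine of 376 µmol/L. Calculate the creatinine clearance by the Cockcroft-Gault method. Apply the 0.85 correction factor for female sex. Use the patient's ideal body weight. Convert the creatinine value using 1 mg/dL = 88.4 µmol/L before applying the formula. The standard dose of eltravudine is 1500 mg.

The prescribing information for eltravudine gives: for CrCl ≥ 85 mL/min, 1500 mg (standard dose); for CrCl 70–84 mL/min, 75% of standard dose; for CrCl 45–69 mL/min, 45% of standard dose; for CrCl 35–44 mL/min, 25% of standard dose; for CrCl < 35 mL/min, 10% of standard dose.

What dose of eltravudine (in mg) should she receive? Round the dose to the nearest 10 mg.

150 mg

SCr = 376 / 88.4 = 4.253 mg/dL
CrCl = (140 − 24) × 85.7 / (72 × 4.253) × 0.85 = 9941.2 / 306.22 × 0.85 ≈ 27.6 mL/min
CrCl ≈ 28 mL/min → bracket < 35 mL/min.
10% of 1500 mg = 150 mg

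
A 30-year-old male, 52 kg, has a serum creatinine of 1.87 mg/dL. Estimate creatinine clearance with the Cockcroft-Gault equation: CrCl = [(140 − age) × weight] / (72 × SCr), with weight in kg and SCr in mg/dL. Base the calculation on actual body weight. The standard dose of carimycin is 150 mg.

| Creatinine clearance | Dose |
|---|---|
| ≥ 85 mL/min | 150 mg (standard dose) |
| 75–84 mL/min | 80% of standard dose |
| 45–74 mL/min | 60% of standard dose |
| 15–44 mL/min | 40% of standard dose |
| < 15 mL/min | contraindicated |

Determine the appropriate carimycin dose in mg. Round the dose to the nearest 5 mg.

CrCl = (140 − 30) × 52 / (72 × 1.87) = 5720.0 / 134.64 ≈ 42.5 mL/min
CrCl ≈ 42 mL/min → bracket 15–44 mL/min.
40% of 150 mg = 60 mg

60 mg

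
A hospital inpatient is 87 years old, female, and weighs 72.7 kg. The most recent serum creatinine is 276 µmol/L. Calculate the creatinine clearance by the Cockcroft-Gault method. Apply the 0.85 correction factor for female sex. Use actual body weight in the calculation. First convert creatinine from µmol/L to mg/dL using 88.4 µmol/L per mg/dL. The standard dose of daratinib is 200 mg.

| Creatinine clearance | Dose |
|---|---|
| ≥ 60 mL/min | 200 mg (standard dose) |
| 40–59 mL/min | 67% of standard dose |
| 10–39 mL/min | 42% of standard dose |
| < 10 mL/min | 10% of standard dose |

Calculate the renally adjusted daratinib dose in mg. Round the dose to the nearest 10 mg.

SCr = 276 / 88.4 = 3.122 mg/dL
CrCl = (140 − 87) × 72.7 / (72 × 3.122) × 0.85 = 3853.1 / 224.78 × 0.85 ≈ 14.6 mL/min
CrCl ≈ 15 mL/min → bracket 10–39 mL/min.
42% of 200 mg = 84 mg → 80 mg

80 mg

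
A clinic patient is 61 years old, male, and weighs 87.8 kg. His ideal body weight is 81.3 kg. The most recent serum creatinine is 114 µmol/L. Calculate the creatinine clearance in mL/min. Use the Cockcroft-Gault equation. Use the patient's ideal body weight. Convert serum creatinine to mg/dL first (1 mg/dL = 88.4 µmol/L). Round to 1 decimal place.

SCr = 114 / 88.4 = 1.29 mg/dL
CrCl = (140 − 61) × 81.3 / (72 × 1.29) = 6422.7 / 92.88 ≈ 69.2 mL/min

69.2 mL/min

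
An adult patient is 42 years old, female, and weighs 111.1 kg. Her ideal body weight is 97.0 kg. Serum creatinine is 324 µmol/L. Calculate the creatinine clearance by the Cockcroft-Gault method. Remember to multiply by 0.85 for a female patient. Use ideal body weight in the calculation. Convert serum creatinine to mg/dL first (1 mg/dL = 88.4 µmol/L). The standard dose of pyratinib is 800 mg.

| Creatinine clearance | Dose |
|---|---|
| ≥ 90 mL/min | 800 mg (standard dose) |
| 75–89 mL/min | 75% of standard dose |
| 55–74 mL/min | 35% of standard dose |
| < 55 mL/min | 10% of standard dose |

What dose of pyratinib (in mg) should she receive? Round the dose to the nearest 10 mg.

SCr = 324 / 88.4 = 3.665 mg/dL
CrCl = (140 − 42) × 97 / (72 × 3.665) × 0.85 = 9506.0 / 263.88 × 0.85 ≈ 30.6 mL/min
CrCl ≈ 31 mL/min → bracket < 55 mL/min.
10% of 800 mg = 80 mg

80 mg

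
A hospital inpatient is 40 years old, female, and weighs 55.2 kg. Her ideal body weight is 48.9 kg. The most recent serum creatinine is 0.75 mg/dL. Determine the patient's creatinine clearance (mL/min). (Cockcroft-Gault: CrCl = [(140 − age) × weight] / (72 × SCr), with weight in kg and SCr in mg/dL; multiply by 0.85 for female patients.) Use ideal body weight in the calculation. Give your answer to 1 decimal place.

77.0 mL/min

CrCl = (140 − 40) × 48.9 / (72 × 0.75) × 0.85 = 4890.0 / 54.00 × 0.85 ≈ 77.0 mL/min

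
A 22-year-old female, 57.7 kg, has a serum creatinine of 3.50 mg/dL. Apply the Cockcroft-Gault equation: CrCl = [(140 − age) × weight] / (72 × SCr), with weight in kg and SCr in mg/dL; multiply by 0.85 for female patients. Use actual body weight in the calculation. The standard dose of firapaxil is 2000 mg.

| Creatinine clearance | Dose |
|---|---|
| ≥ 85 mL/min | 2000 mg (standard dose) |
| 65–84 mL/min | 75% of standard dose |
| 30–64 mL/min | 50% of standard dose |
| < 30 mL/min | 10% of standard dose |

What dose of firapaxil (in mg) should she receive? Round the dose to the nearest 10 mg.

CrCl = (140 − 22) × 57.7 / (72 × 3.5) × 0.85 = 6808.6 / 252.00 × 0.85 ≈ 23.0 mL/min
CrCl ≈ 23 mL/min → bracket < 30 mL/min.
10% of 2000 mg = 200 mg

200 mg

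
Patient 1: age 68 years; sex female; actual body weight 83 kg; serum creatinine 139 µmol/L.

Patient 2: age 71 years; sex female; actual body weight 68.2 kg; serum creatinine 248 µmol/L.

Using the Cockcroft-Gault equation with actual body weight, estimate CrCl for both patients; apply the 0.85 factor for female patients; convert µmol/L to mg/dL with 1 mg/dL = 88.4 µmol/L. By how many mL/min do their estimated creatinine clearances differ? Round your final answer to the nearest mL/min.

25 mL/min

Patient 1: SCr = 139 / 88.4 = 1.572 mg/dL
Patient 1: CrCl = (140 − 68) × 83 / (72 × 1.572) × 0.85 = 5976.0 / 113.18 × 0.85 ≈ 44.9 mL/min
Patient 2: SCr = 248 / 88.4 = 2.805 mg/dL
Patient 2: CrCl = (140 − 71) × 68.2 / (72 × 2.805) × 0.85 = 4705.8 / 201.96 × 0.85 ≈ 19.8 mL/min
|44.9 − 19.8| = 25.1 mL/min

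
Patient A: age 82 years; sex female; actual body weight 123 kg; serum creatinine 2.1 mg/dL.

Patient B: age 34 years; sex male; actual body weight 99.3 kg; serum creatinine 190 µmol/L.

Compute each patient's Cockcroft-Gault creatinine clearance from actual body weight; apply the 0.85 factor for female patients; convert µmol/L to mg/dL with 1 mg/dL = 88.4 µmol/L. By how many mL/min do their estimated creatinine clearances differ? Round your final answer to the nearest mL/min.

Patient A: CrCl = (140 − 82) × 123 / (72 × 2.1) × 0.85 = 7134.0 / 151.20 × 0.85 ≈ 40.1 mL/min
Patient B: SCr = 190 / 88.4 = 2.149 mg/dL
Patient B: CrCl = (140 − 34) × 99.3 / (72 × 2.149) = 10525.8 / 154.73 ≈ 68.0 mL/min
|40.1 − 68.0| = 27.9 mL/min

28 mL/min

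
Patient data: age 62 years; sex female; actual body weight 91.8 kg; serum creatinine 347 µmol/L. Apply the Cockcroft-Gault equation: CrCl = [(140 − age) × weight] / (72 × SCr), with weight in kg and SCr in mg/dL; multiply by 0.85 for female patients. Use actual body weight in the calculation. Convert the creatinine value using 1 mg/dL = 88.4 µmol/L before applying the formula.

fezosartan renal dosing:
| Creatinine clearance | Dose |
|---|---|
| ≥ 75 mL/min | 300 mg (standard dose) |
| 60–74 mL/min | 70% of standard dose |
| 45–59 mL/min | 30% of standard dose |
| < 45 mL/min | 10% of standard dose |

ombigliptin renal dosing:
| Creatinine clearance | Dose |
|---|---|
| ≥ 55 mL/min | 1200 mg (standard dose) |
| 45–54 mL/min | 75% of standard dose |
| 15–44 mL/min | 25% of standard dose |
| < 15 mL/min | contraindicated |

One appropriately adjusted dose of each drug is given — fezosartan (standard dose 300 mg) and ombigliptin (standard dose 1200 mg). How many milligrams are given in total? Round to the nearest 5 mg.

SCr = 347 / 88.4 = 3.925 mg/dL
CrCl = (140 − 62) × 91.8 / (72 × 3.925) × 0.85 = 7160.4 / 282.60 × 0.85 ≈ 21.5 mL/min
CrCl ≈ 22 mL/min.
fezosartan: < 45 mL/min → 10% of 300 mg = 30 mg.
ombigliptin: 15–44 mL/min → 25% of 1200 mg = 300 mg.
Total = 30 + 300 = 330 mg.

330 mg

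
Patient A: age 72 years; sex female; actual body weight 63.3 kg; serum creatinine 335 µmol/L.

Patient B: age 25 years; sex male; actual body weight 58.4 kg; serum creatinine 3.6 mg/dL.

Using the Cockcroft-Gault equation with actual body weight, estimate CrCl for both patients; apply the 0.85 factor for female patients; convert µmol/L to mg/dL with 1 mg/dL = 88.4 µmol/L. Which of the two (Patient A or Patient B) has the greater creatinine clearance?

Patient B

Patient A: SCr = 335 / 88.4 = 3.79 mg/dL
Patient A: CrCl = (140 − 72) × 63.3 / (72 × 3.79) × 0.85 = 4304.4 / 272.88 × 0.85 ≈ 13.4 mL/min
Patient B: CrCl = (140 − 25) × 58.4 / (72 × 3.6) = 6716.0 / 259.20 ≈ 25.9 mL/min
13.4 vs 25.9 mL/min → Patient B is higher.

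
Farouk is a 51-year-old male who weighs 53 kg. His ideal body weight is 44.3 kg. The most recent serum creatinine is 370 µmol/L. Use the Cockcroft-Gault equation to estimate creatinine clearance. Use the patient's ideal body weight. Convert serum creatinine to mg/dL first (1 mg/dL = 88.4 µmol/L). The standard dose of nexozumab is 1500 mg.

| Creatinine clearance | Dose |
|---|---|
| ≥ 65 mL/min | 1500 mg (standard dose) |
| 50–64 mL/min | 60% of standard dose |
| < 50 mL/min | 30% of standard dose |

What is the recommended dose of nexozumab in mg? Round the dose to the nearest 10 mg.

450 mg

SCr = 370 / 88.4 = 4.186 mg/dL
CrCl = (140 − 51) × 44.3 / (72 × 4.186) = 3942.7 / 301.39 ≈ 13.1 mL/min
CrCl ≈ 13 mL/min → bracket < 50 mL/min.
30% of 1500 mg = 450 mg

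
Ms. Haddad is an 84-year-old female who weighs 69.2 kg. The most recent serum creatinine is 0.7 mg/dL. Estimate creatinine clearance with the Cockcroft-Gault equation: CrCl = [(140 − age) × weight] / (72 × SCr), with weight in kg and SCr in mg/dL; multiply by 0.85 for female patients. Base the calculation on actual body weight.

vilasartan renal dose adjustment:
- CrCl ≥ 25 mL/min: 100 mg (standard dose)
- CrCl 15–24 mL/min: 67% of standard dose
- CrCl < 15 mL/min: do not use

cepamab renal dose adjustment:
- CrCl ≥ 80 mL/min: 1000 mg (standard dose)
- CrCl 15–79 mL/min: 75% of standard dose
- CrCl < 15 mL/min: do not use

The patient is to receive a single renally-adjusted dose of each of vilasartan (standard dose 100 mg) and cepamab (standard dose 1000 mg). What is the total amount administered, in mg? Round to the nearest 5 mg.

CrCl = (140 − 84) × 69.2 / (72 × 0.7) × 0.85 = 3875.2 / 50.40 × 0.85 ≈ 65.4 mL/min
CrCl ≈ 65 mL/min.
vilasartan: ≥ 25 mL/min → 100% of 100 mg = 100 mg.
cepamab: 15–79 mL/min → 75% of 1000 mg = 750 mg.
Total = 100 + 750 = 850 mg.

850 mg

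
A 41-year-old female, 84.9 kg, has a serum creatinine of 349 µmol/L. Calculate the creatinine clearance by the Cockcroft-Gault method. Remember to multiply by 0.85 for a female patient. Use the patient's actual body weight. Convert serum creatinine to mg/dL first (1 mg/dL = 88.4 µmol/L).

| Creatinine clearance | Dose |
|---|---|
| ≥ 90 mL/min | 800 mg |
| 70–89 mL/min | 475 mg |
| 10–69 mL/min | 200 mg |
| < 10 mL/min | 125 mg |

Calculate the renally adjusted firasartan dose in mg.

200 mg

SCr = 349 / 88.4 = 3.948 mg/dL
CrCl = (140 − 41) × 84.9 / (72 × 3.948) × 0.85 = 8405.1 / 284.26 × 0.85 ≈ 25.1 mL/min
CrCl ≈ 25 mL/min → bracket 10–69 mL/min.
Dose for this bracket: 200 mg.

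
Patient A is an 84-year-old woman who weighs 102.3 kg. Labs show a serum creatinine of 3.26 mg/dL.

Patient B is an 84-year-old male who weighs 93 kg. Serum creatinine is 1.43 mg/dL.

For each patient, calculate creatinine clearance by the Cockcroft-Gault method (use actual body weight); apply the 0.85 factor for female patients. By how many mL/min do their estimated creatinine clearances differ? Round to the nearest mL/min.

30 mL/min

Patient A: CrCl = (140 − 84) × 102.3 / (72 × 3.26) × 0.85 = 5728.8 / 234.72 × 0.85 ≈ 20.7 mL/min
Patient B: CrCl = (140 − 84) × 93 / (72 × 1.43) = 5208.0 / 102.96 ≈ 50.6 mL/min
|20.7 − 50.6| = 29.9 mL/min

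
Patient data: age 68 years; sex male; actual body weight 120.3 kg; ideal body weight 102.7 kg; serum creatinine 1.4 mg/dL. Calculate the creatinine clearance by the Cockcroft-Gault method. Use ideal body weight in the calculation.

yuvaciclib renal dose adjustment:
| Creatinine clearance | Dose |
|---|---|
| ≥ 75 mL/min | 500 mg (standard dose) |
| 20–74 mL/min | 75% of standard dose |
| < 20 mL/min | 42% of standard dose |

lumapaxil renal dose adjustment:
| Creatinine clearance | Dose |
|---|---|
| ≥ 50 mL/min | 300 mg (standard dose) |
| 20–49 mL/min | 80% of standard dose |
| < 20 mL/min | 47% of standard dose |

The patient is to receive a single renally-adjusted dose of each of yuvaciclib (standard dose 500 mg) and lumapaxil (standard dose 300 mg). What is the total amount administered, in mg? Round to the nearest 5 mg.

675 mg

CrCl = (140 − 68) × 102.7 / (72 × 1.4) = 7394.4 / 100.80 ≈ 73.4 mL/min
CrCl ≈ 73 mL/min.
yuvaciclib: 20–74 mL/min → 75% of 500 mg = 375 mg.
lumapaxil: ≥ 50 mL/min → 100% of 300 mg = 300 mg.
Total = 375 + 300 = 675 mg.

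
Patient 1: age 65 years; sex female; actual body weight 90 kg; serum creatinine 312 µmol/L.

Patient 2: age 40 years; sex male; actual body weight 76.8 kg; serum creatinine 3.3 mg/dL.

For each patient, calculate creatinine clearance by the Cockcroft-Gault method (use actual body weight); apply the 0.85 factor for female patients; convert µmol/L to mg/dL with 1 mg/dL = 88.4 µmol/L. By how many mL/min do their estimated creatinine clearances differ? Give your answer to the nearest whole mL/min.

Patient 1: SCr = 312 / 88.4 = 3.529 mg/dL
Patient 1: CrCl = (140 − 65) × 90 / (72 × 3.529) × 0.85 = 6750.0 / 254.09 × 0.85 ≈ 22.6 mL/min
Patient 2: CrCl = (140 − 40) × 76.8 / (72 × 3.3) = 7680.0 / 237.60 ≈ 32.3 mL/min
|22.6 − 32.3| = 9.7 mL/min

10 mL/min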